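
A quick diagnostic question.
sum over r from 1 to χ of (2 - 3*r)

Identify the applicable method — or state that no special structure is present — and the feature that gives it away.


Verdict: no special technique — constant-multiple powers of r with no cancellation partners and no common ratio — use the standard power-sum formulas.


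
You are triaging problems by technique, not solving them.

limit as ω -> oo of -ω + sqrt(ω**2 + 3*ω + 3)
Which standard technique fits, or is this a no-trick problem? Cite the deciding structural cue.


Best approach: conjugate multiplication — the ∞ − ∞ radical form is the exact trigger for the conjugate maneuver.


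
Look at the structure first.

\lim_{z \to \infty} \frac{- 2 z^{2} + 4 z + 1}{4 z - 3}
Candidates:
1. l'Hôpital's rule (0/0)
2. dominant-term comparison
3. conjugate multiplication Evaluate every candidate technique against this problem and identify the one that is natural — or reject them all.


Best approach: dominant-term comparison — divide by the highest power of z present: lower-order terms vanish and the dominant ratio remains.
- l'Hôpital's rule (0/0): no 0/0 form appears: written as one quotient, top and bottom both grow without bound, and the ratio is decided by their leading terms.
- dominant-term comparison — a fit — the right tool for this form.
- conjugate multiplication — there are no radicals in tension whose conjugate would simplify matters.


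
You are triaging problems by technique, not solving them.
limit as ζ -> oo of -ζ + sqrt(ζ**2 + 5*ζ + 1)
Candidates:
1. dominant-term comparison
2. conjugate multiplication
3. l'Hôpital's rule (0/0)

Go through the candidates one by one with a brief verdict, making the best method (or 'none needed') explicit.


Verdict: conjugate multiplication — this difference gives up after one conjugate multiplication — the radical structure cancels against its conjugate.
- dominant-term comparison — no ranking of term growth rates resolves the limit here.
- conjugate multiplication — yes, a natural case for it.
- l'Hôpital's rule (0/0) — the expression is a difference driving to ∞ − ∞, not a 0/0 quotient — there is no ratio for the rule to differentiate.


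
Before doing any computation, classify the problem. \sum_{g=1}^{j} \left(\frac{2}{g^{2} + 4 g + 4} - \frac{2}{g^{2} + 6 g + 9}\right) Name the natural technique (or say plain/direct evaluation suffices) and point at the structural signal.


Diagnosis: telescoping — each term adds \frac{2}{g^{2} + 4 g + 4} and subtracts the same expression advanced one index; that subtracted piece cancels against the next term's added copy — only the boundary terms survive.


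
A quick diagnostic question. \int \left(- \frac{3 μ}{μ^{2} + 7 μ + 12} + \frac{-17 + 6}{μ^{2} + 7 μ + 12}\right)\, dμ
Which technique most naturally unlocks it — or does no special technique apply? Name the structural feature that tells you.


Verdict: partial fractions — with μ^{2} + 7 μ + 12 factorable and the degree on top strictly smaller, simple-fraction decomposition is immediate.


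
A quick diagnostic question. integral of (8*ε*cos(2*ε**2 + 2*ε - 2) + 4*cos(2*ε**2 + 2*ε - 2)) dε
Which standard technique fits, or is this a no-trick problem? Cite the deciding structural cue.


Diagnosis: u-substitution — collected, the integrand has one factor that is, up to a constant, the derivative of an inner expression the rest depends on — substitute for that inner expression.


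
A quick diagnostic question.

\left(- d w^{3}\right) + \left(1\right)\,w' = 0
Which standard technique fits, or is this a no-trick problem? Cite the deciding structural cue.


Best approach: separation of variables — separating collects all w-dependence with the derivative and leaves all d-dependence opposite: variables separate.


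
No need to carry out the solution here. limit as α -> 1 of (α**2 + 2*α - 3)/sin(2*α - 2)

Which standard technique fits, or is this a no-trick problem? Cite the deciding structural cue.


Verdict: l'Hôpital's rule (0/0) — the 0/0 form at 1 is the signature situation for l'Hôpital's rule. A first-order expansion at the point is an equally standard path; the rule packages it.


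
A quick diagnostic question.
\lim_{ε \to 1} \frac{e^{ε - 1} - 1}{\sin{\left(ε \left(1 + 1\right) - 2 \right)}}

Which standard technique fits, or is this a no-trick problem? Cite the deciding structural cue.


Diagnosis: l'Hôpital's rule (0/0) — substituting 1 gives 0 over 0; differentiate top and bottom once and re-evaluate. A first-order expansion at the point is an equally standard path; the rule packages it.


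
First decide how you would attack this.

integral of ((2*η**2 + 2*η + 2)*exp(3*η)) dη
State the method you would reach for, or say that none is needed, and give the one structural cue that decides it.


Verdict: integration by parts — a polynomial factor 2*η**2 + 2*η + 2 multiplies exp(3*η); differentiating 2*η**2 + 2*η + 2 lowers its degree while exp(3*η) integrates cleanly, so parts wins.


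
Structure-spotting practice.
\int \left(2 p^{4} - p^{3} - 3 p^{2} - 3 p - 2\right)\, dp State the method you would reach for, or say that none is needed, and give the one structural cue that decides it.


Method: no special technique — scan for structure and find none: constant multiples of powers of p, integrate directly.


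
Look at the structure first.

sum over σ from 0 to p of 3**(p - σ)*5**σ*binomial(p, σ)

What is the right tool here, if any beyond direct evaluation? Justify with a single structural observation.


Method: the binomial theorem — binomial(p, σ) weighting matched powers of 5 and 3 is the expanded form of (5 + 3)^p — fold it back up.


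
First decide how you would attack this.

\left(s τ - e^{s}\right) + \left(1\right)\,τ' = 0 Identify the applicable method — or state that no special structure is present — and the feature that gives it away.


Best approach: a linear integrating factor — linear in the unknown with genuine forcing: multiply through by the exponential of the integrated coefficient and the left side closes into one derivative.


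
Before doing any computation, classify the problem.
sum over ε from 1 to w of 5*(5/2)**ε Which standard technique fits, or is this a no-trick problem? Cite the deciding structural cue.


Technique: the geometric series formula — term-over-term division gives 5/2 every time — index-free ratio, geometric sum formula applies.


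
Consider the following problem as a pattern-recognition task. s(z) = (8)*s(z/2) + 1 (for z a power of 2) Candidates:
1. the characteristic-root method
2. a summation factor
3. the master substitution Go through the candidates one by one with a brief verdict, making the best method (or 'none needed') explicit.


Verdict: the master substitution — the argument z/2 divides the index by 2; the standard z = 2^m substitution converts it to a constant-shift recurrence.
- the characteristic-root method — the recursion divides its index rather than shifting it — outside the constant-shift family the root method covers.
- a summation factor: a divided-index call is outside the fixed-shift first-order family a summation factor normalizes.
- the master substitution — yes — fits the structure here.


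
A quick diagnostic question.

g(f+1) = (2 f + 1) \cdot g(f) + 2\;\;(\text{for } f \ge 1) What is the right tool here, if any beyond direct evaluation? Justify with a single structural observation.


Verdict: a summation factor — with the index-dependent coefficient 2 f + 1, dividing by the cumulative product turns the left side into a pure difference.


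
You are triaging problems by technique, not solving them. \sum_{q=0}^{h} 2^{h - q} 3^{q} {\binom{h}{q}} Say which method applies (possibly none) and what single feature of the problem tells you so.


Method: the binomial theorem — the binomial coefficients weight matched powers of 3 and 2, which is exactly the expansion of a binomial power.


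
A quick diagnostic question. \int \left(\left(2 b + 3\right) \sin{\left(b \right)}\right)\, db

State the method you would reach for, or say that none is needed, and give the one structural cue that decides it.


Best approach: integration by parts — 2 b + 3 dies after finitely many derivatives while \sin{\left(b \right)} cycles under integration — the tabular/parts setup.


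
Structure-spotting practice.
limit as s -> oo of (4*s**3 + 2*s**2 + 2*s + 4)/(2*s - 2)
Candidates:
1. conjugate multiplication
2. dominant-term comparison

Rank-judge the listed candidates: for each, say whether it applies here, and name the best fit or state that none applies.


Method: dominant-term comparison — divide by the highest power of s present: lower-order terms vanish and the dominant ratio remains.
- conjugate multiplication — the conjugate move applies to radical differences, which this is not.
- dominant-term comparison: a fit — the right tool for this form.


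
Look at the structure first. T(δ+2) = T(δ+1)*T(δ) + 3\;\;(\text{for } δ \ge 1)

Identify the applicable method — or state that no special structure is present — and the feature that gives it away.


Method: no special technique — the update rule curves (it is not linear in the unknown sequence), so no superposition-based closed form attaches — iterate or study it directly.


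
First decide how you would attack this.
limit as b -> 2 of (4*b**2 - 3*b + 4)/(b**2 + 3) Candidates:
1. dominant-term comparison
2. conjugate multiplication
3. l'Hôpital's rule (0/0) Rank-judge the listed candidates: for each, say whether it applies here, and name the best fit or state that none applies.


Best approach: no special technique — nothing blocks direct substitution at 2: plug in and finish.
- dominant-term comparison — this limit is not decided by comparing leading-term growth at infinity.
- conjugate multiplication — multiplying by a conjugate would not remove any indeterminacy here.
- l'Hôpital's rule (0/0): substituting the point gives a finite value outright — there is no indeterminate clash to repair.


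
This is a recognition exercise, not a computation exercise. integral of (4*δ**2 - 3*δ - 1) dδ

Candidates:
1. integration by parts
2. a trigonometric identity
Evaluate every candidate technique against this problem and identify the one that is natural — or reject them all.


Technique: no special technique — a term-by-term power-rule job in δ; no substitution or rearrangement earns its keep here.
- integration by parts — splitting off a factor buys nothing — the integrand integrates directly without parts.
- a trigonometric identity — no sine or cosine appears, so there is nothing for a trigonometric identity to act on.


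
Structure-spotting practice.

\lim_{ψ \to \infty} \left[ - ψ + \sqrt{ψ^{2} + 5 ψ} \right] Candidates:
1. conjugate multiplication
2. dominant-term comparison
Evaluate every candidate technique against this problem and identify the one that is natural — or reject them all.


Verdict: conjugate multiplication — this difference gives up after one conjugate multiplication — the radical structure cancels against its conjugate.
- conjugate multiplication — yes, a natural case for it.
- dominant-term comparison: no dominant-degree comparison decides it.


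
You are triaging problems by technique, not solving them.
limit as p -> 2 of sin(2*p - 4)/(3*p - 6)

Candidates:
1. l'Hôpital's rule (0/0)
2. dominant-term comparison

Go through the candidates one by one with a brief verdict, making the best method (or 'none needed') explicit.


Best approach: l'Hôpital's rule (0/0) — both numerator and denominator vanish at 2: the genuine 0/0 indeterminate that l'Hôpital exists for. The standard small-argument limits would also carry it; the rule is the systematic route.
- l'Hôpital's rule (0/0) — applicable, and directly so.
- dominant-term comparison — leading-power comparison does not apply to this form.


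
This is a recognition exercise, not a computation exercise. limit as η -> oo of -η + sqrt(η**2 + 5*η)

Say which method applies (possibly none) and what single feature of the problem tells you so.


Verdict: conjugate multiplication — turning the difference into a conjugate-rationalized ratio makes the limit readable.


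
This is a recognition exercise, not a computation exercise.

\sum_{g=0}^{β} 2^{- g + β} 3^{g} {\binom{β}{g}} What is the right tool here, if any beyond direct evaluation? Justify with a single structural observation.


Method: the binomial theorem — terms weighting {\binom{β}{g}} against matched powers of 3 and 2 reassemble into (3 + 2)^β by the binomial theorem.


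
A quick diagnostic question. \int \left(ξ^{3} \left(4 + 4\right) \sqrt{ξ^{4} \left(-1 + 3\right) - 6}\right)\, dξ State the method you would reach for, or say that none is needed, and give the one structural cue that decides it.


Best approach: u-substitution — collected, the integrand has one factor that is, up to a constant, the derivative of an inner expression the rest depends on — substitute for that inner expression.


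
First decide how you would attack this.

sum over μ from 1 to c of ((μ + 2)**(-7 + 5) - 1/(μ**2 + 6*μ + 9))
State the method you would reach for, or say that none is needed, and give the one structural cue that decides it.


Diagnosis: telescoping — write out three consecutive terms and watch the interior cancel: the advanced copy one term subtracts reappears as the very next term's leading piece, pair after pair.


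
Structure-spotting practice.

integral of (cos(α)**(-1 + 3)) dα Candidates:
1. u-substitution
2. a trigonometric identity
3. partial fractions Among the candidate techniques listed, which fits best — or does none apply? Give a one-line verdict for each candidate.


Best approach: a trigonometric identity — cos(α)**(-1 + 3) carries an even exponent — trade it for double-angle cosines before integrating.
- u-substitution — no subexpression of the integrand serves as a whole-integral substitution inner — individual terms may offer their own, but none carries its derivative as a factor of the full integrand; a working change of variable would have to be constructed from outside the expression.
- a trigonometric identity — applies; the problem has the shape this method handles.
- partial fractions — there is no rational-function structure to decompose.


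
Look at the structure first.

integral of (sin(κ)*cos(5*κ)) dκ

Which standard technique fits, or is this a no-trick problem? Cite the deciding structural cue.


Technique: a trigonometric identity — the product sin(κ)*cos(5*κ) converts to a sum of single-frequency sinusoids via the product-to-sum identity.


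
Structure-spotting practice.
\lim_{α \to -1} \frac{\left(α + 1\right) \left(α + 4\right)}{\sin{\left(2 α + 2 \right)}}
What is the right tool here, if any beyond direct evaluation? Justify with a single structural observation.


Technique: l'Hôpital's rule (0/0) — the 0/0 form at -1 is the signature situation for l'Hôpital's rule. One could equally expand both pieces locally and compare leading terms; the rule does that in one stroke.


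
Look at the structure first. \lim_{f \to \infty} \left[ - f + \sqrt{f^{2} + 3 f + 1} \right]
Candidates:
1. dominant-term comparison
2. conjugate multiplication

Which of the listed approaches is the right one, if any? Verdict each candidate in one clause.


Diagnosis: conjugate multiplication — an infinity-minus-infinity difference with a surviving radical — multiply by the conjugate to cancel the divergence.
- dominant-term comparison — no dominant-degree comparison decides it.
- conjugate multiplication: yes — fits the structure here.


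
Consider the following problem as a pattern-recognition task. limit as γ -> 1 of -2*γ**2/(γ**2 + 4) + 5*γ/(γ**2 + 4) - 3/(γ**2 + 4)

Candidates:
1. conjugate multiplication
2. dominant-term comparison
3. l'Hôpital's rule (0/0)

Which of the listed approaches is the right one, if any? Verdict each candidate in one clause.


Diagnosis: no special technique — the expression is continuous at the evaluation point — substitute directly; no indeterminate form appears.
- conjugate multiplication — no difference of divergent radicals appears, so rationalizing has nothing to cancel.
- dominant-term comparison: no dominant power emerges to decide the limit by degree comparison.
- l'Hôpital's rule (0/0): evaluation at the point is determinate, so the rule has nothing to repair.


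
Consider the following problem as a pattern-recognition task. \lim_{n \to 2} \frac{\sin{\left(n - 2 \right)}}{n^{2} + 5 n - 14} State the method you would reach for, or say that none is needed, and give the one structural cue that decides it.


Diagnosis: l'Hôpital's rule (0/0) — numerator and denominator both vanish at 2 — a genuine 0/0 form, which is exactly when l'Hôpital applies. One could equally expand both pieces locally and compare leading terms; the rule does that in one stroke.


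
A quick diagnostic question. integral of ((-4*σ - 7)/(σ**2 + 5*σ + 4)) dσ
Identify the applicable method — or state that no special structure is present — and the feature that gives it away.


Technique: partial fractions — rational integrand, reducible denominator σ**2 + 5*σ + 4: decompose first, integrate second.


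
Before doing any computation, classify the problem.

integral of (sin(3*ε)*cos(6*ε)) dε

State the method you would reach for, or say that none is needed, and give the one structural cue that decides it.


Verdict: a trigonometric identity — apply product-to-sum to sin(3*ε)*cos(6*ε): two clean single-angle terms replace one awkward product.


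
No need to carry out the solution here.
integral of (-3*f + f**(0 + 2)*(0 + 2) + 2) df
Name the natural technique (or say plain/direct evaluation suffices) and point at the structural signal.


Method: no special technique — nothing composite, nothing rational, nothing trigonometric — each constant-multiple power of f integrates by the power rule alone.


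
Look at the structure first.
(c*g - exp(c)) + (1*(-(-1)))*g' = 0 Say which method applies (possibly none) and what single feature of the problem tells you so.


Diagnosis: a linear integrating factor — g enters only linearly with coefficient c; multiply by exp of the integral of c and the left side becomes one derivative.


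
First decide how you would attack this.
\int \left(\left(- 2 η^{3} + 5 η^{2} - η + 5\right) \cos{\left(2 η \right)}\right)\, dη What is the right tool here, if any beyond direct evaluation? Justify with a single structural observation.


Best approach: integration by parts — - 2 η^{3} + 5 η^{2} - η + 5 dies after finitely many derivatives while \cos{\left(2 η \right)} cycles under integration — the tabular/parts setup.


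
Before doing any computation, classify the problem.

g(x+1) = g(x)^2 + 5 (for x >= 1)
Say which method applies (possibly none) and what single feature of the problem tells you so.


Verdict: no special technique — the unknown sequence enters the update nonlinearly, so no linear method fits the recurrence as written — direct iteration remains.


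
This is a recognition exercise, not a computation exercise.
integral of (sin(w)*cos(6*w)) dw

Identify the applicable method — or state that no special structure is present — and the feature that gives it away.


Best approach: a trigonometric identity — two sinusoids at different rates multiply in sin(w)*cos(6*w); the product-to-sum identity uncouples them.


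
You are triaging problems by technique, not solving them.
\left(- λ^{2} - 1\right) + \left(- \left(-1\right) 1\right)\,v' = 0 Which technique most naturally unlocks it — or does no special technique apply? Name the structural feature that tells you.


Diagnosis: no special technique — solved for the derivative, no v appears — this is antidifferentiation in λ wearing ODE clothing.


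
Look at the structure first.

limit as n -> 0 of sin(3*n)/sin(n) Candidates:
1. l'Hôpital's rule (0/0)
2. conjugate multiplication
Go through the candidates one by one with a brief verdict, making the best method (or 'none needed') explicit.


Method: l'Hôpital's rule (0/0) — plug in 0: top and bottom both hit zero, so differentiate each and retry. A local series expansion at the point resolves it as well; the rule is the packaged version of that step.
- l'Hôpital's rule (0/0): yes, a natural case for it.
- conjugate multiplication — the conjugate move applies to radical differences, which this is not.


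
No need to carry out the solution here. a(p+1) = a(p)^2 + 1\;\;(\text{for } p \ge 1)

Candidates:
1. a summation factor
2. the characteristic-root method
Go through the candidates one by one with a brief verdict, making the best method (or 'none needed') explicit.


Technique: no special technique — the unknown sequence enters the update nonlinearly, so no linear method fits the recurrence as written — direct iteration remains.
- a summation factor — the recursion is nonlinear — outside the first-order linear family a summation factor addresses.
- the characteristic-root method: nonlinearity rules out exponential-mode superposition from the start.


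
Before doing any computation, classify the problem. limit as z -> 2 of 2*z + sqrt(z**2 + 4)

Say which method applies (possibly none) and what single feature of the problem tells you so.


Diagnosis: no special technique — the function is continuous at 2; evaluation is itself the limit, no machinery required.


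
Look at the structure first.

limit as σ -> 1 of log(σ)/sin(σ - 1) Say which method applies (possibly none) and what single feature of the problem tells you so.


Technique: l'Hôpital's rule (0/0) — both numerator and denominator vanish at 1: the genuine 0/0 indeterminate that l'Hôpital exists for. The standard small-argument limits would also carry it; the rule is the systematic route.


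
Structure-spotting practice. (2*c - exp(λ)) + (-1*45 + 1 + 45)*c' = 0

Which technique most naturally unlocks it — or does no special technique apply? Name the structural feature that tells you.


Diagnosis: a linear integrating factor — linear in the unknown with genuine forcing: multiply through by the exponential of the integrated coefficient and the left side closes into one derivative.


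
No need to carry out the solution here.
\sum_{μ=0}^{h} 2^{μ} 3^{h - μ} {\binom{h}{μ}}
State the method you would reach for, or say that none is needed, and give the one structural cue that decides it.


Diagnosis: the binomial theorem — the summand is term μ of a binomial expansion in 2 and 3; the whole sum is a single power.


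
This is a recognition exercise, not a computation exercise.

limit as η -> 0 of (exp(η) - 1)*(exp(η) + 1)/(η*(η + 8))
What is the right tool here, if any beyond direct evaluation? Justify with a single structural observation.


Verdict: l'Hôpital's rule (0/0) — the 0/0 form at 0 is the signature situation for l'Hôpital's rule. A first-order expansion at the point is an equally standard path; the rule packages it.


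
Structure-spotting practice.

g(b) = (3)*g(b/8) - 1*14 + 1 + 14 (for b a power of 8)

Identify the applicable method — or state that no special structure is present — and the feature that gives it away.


Method: the master substitution — the recursive call is at index b/8 rather than a shift, a divide-and-conquer shape — substituting b = 8^m linearizes it.


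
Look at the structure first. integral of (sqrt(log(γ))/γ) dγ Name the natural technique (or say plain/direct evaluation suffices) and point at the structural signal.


Diagnosis: u-substitution — collected, the integrand has one factor that is, up to a constant, the derivative of an inner expression the rest depends on — substitute for that inner expression.


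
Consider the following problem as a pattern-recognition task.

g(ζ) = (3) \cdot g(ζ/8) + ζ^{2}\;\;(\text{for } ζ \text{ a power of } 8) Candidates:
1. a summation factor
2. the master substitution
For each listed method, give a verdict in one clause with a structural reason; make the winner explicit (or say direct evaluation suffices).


Technique: the master substitution — treat m = log base 8 of ζ as the new clock: one recursion step advances m by one while ζ scales by 8.
- a summation factor — a divided-index call is outside the fixed-shift first-order family a summation factor normalizes.
- the master substitution: applies; the problem has the shape this method handles.


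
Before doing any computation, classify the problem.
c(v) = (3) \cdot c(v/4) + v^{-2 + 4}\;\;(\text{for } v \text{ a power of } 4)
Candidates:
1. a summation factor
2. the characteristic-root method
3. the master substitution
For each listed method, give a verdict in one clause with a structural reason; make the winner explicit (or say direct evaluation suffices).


Best approach: the master substitution — the argument shrinks by the factor 4, so measure the index on a logarithmic scale and the recursion becomes a shift.
- a summation factor: a divided-index call is outside the fixed-shift first-order family a summation factor normalizes.
- the characteristic-root method — the recursion divides its index rather than shifting it — outside the constant-shift family the root method covers.
- the master substitution: yes, a natural case for it.


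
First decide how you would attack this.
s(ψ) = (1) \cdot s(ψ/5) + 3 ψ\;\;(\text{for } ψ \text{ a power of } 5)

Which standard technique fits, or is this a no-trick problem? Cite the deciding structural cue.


Method: the master substitution — the argument contracts 5-fold per step: reindex ψ exponentially and solve the linear recurrence in the new index.


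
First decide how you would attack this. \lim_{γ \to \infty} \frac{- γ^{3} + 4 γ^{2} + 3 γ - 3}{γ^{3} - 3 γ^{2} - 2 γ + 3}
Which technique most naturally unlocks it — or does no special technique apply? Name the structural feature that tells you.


Method: dominant-term comparison — growth-rate triage: the leading powers of γ decide the limit, everything else is noise. As a single quotient, the ∞/∞ shape would yield to repeated differentiation as well — the growth comparison gets there in one look.


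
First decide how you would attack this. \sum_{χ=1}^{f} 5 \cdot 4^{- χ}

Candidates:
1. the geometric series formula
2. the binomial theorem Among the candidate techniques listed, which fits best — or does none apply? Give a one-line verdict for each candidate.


Method: the geometric series formula — consecutive terms stand in a fixed index-free ratio — the geometric sum formula closes it.
- the geometric series formula — applicable, and directly so.
- the binomial theorem — there is no pair of bases whose matched powers would reassemble into a single binomial power.


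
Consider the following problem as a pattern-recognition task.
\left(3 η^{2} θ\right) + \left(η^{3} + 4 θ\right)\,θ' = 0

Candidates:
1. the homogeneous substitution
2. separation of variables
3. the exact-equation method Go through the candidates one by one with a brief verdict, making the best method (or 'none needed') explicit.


Technique: the exact-equation method — because the two cross partials coincide, the form is conservative as written — recover its potential in (η, θ).
- the homogeneous substitution: the slope is not a function of the ratio of the variables alone.
- separation of variables — no division isolates the independent variable from the unknown.
- the exact-equation method — yes, a natural case for it.


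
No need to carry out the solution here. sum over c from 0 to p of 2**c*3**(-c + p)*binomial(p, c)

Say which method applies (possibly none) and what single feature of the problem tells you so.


Best approach: the binomial theorem — the summand is term c of a binomial expansion in 2 and 3; the whole sum is a single power.


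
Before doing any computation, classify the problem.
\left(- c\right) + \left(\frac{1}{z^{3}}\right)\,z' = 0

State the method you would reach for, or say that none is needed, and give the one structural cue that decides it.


Method: separation of variables — solved for the derivative, the right side factors as c times z^{3} — all c-dependence separates from all z-dependence. An exactness check succeeds on this form as well — separation and the potential function arrive at the same answer, separation more directly.


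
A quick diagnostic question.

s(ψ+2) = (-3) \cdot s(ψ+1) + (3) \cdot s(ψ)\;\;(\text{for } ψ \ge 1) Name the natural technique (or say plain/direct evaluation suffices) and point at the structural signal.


Technique: the characteristic-root method — try a geometric ansatz r^ψ: constant coefficients turn the recurrence into one polynomial equation in r.


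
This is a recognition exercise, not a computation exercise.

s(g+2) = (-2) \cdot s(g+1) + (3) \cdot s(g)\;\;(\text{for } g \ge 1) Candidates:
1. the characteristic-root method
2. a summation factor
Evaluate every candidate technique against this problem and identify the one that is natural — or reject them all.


Diagnosis: the characteristic-root method — every coefficient is a fixed number and the forcing is zero — substitute r^g and read off the root equation.
- the characteristic-root method — a fit — the right tool for this form.
- a summation factor — a summation factor telescopes one-step recursions; this one carries higher-order memory.


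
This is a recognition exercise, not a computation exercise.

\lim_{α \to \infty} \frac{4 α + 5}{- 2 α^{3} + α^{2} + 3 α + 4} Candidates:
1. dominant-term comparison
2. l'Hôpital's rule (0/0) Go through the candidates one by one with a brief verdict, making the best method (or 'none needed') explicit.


Method: dominant-term comparison — as α grows, only the highest-degree terms matter — compare leading terms and read the limit off.
- dominant-term comparison: applicable, and directly so.
- l'Hôpital's rule (0/0) — no 0/0 form appears: written as one quotient, top and bottom both grow without bound, and the ratio is decided by their leading terms.


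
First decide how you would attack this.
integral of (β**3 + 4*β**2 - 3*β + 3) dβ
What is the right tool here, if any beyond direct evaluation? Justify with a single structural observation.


Technique: no special technique — every term is a constant multiple of a power of β; term-wise power-rule integration needs no preliminary transformation.


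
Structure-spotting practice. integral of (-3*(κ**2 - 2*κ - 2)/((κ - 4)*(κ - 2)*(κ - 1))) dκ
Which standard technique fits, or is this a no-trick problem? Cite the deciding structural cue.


Technique: partial fractions — a proper rational integrand whose denominator splits into simpler factors — decompose into partial fractions first.


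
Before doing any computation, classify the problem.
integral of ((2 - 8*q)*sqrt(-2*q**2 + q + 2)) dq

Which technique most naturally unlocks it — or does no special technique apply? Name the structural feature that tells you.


Diagnosis: u-substitution — read it as f(-2*q**2 + q + 2) times a constant multiple of d(-2*q**2 + q + 2): one substitution, u = -2*q**2 + q + 2, finishes it.


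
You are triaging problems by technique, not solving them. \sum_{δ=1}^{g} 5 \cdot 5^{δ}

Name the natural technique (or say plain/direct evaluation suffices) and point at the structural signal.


Best approach: the geometric series formula — the ratio of consecutive terms is the constant 5, independent of the index — a geometric sum.


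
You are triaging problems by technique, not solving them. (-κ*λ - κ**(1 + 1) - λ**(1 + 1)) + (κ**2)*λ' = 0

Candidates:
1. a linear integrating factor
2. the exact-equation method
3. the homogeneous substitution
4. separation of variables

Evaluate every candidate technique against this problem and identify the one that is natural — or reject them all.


Verdict: the homogeneous substitution — the slope is degree-zero homogeneous: the ratio substitution v = λ/κ collapses it.
- a linear integrating factor: a nonlinear term in the unknown puts this outside the integrating-factor template.
- the exact-equation method: the mixed partial derivatives differ, so the left side is not a total differential.
- the homogeneous substitution: applies; the problem has the shape this method handles.
- separation of variables: no division isolates the independent variable from the unknown.


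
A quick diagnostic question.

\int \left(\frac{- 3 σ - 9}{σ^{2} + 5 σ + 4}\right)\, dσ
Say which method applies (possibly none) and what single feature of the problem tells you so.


Best approach: partial fractions — the factorization of σ^{2} + 5 σ + 4 is the whole battle; after it, each term is a table integral.


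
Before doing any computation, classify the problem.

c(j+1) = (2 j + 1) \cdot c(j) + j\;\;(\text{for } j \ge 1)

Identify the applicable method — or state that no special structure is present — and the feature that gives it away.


Best approach: a summation factor — normalize by the running product of 2 j + 1: the left side becomes a difference, and differences sum.


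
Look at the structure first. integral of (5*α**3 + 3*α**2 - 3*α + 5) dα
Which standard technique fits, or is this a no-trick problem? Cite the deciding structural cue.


Method: no special technique — scan for structure and find none: constant multiples of powers of α, integrate directly.


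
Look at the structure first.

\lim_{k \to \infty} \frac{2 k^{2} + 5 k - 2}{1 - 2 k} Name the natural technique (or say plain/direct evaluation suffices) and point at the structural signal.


Method: dominant-term comparison — at large k only the top-degree terms survive; compare the leading terms and the limit falls out. Differentiating the expression as a single quotient would eventually settle it as well; matching dominant growth settles it immediately.


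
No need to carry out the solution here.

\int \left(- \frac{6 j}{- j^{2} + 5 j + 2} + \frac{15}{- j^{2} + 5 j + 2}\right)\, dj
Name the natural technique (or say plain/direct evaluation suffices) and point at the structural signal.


Technique: u-substitution — everything non-trivial happens through the inner expression - j^{2} + 5 j + 2, and its derivative accounts for the remaining factor up to a constant, so set u = - j^{2} + 5 j + 2.


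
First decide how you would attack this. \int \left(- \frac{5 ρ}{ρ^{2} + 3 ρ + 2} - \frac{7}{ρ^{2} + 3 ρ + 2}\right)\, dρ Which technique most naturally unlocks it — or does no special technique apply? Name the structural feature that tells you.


Method: partial fractions — rational integrand, reducible denominator ρ^{2} + 3 ρ + 2: decompose first, integrate second.


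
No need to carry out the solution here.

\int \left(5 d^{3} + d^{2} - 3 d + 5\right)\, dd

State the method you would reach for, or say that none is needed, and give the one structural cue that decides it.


Technique: no special technique — scan for structure and find none: constant multiples of powers of d, integrate directly.


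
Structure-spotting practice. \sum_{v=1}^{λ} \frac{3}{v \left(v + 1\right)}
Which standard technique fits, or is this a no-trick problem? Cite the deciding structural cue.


Diagnosis: telescoping — integer-spaced poles in \frac{3}{v \left(v + 1\right)} are the telescoping signature in disguise.


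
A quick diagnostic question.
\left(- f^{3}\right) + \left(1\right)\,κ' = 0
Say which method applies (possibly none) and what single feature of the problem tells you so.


Best approach: no special technique — the slope is a pure function of f; integrate both sides and be done.


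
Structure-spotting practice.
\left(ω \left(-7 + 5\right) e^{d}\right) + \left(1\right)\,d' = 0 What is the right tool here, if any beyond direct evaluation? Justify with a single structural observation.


Method: separation of variables — solved for the derivative, the right side splits multiplicatively into a function of each variable alone — divide and integrate each side.


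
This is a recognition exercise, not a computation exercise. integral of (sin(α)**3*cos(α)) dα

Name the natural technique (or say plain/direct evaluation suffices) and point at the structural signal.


Diagnosis: u-substitution — everything non-trivial happens through the inner expression sin(α), and its derivative accounts for the remaining factor up to a constant, so set u = sin(α).


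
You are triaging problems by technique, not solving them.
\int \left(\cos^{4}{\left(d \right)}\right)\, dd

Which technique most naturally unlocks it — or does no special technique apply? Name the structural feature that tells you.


Verdict: a trigonometric identity — \cos^{4}{\left(d \right)} is the textbook power-reduction case — identities first, antiderivatives second.


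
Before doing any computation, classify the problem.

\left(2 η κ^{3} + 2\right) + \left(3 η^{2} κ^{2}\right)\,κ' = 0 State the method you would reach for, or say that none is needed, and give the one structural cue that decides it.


Best approach: the exact-equation method — the compatibility test passes: the κ-derivative of 2 η κ^{3} + 2 matches the η-derivative of 3 η^{2} κ^{2}, so integrate a potential.


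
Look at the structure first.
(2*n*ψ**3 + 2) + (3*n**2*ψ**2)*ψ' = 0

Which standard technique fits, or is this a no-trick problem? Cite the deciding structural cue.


Technique: the exact-equation method — checking ∂/∂ψ of 2*n*ψ**3 + 2 against ∂/∂n of 3*n**2*ψ**2: they match — the equation is exact as it stands.


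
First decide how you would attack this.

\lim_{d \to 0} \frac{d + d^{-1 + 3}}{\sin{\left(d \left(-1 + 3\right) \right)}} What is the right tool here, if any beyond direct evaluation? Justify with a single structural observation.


Verdict: l'Hôpital's rule (0/0) — plug in 0: top and bottom both hit zero, so differentiate each and retry. The standard small-argument limits would also carry it; the rule is the systematic route.


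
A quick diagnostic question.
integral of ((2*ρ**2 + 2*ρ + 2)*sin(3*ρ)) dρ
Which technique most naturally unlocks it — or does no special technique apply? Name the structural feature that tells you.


Verdict: integration by parts — a polynomial factor 2*ρ**2 + 2*ρ + 2 multiplies sin(3*ρ); differentiating 2*ρ**2 + 2*ρ + 2 lowers its degree while sin(3*ρ) integrates cleanly, so parts wins.


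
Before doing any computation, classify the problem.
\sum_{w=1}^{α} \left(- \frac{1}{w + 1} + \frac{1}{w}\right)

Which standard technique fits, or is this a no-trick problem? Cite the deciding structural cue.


Verdict: telescoping — a difference of consecutive values of one function (\frac{1}{w} at one index and the next) — telescoping by construction.


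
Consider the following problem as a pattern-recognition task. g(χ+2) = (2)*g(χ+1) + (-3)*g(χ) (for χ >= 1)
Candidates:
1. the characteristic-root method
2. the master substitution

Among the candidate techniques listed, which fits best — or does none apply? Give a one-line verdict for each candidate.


Method: the characteristic-root method — the recurrence is linear and homogeneous with constant coefficients, so the ansatz r^χ turns it into a polynomial equation for r.
- the characteristic-root method: applicable, and directly so.
- the master substitution — the recursion steps by a constant offset, so exponential reindexing is pointless.


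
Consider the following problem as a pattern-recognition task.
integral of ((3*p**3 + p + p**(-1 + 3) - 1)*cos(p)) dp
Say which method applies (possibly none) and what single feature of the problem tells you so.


Verdict: integration by parts — a polynomial factor (3*p**3 + p + p**(-1 + 3) - 1) multiplies cos(p); differentiating (3*p**3 + p + p**(-1 + 3) - 1) lowers its degree while cos(p) integrates cleanly, so parts wins.
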